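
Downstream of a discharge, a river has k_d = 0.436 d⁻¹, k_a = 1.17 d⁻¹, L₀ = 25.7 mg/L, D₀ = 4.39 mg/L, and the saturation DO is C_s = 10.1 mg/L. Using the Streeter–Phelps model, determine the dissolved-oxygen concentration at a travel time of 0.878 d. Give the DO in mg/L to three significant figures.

DO ≈ 3.58 mg/L

k_d L₀/(k_a−k_d) = 0.436×25.7/(1.17−0.436) = 11.21/0.7340 = 15.27 mg/L.
e^(−k_d t) = e^(−0.436×0.8780) = 0.6819; e^(−k_a t) = e^(−1.17×0.8780) = 0.3580.
D = 15.27 × (0.6819 − 0.3580) + 4.39 × 0.3580 = 4.946 + 1.572 = 6.517 mg/L.
DO = C_s − D = 10.1 − 6.517 = 3.583 mg/L.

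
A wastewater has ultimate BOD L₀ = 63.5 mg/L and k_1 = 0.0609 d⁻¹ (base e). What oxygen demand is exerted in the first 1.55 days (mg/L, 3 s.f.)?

y_t = L₀(1 − e^(−k_1 t)) = 63.5 × (1 − e^(−0.0609×1.55))
= 63.5 × (1 − 0.9099) = 63.5 × 0.09008 = 5.720 mg/L.

y ≈ 5.72 mg/L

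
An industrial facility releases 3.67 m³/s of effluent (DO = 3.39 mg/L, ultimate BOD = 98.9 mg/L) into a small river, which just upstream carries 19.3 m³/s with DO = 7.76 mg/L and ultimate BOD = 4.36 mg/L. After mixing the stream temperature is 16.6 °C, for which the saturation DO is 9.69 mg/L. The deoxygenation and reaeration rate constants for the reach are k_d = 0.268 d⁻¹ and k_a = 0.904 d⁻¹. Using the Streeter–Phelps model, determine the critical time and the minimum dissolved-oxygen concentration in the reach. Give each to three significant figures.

t_c ≈ 1.30 d; minimum DO ≈ 5.62 mg/L

Mixed DO = (19.3×7.76 + 3.67×3.39)/(19.3+3.67) = 162.2/22.97 = 7.062 mg/L.
Mixed L₀ = (19.3×4.36 + 3.67×98.9)/(22.97) = 447.1/22.97 = 19.46 mg/L.
Initial deficit D₀ = C_s − DO₀ = 9.69 − 7.062 = 2.628 mg/L.
t_c = (1/0.6360) ln[(0.904/0.268)(1 − 2.628×0.6360/(0.268×19.46))] = 1.572 × ln(2.292) = 1.304 d.
D_c = (0.268/0.904) × 19.46 × e^(−0.268×1.304) = 0.2965 × 19.46 × 0.7050 = 4.068 mg/L.
Minimum DO = 9.69 − 4.068 = 5.622 mg/L.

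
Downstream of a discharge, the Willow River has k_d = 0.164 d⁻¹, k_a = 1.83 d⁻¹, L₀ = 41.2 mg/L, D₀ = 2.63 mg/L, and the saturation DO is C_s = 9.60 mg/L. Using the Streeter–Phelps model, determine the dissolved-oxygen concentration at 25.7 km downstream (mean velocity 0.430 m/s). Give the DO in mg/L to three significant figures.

Travel time t = x/v = 25.7 km / (0.430 m/s) = 25700 m / 0.430 m/s = 59770 s = 0.6918 d.
k_d L₀/(k_a−k_d) = 0.164×41.2/(1.83−0.164) = 6.757/1.666 = 4.056 mg/L.
e^(−k_d t) = e^(−0.164×0.6918) = 0.8928; e^(−k_a t) = e^(−1.83×0.6918) = 0.2820.
D = 4.056 × (0.8928 − 0.2820) + 2.63 × 0.2820 = 2.477 + 0.7416 = 3.219 mg/L.
DO = C_s − D = 9.60 − 3.219 = 6.381 mg/L.

DO ≈ 6.38 mg/L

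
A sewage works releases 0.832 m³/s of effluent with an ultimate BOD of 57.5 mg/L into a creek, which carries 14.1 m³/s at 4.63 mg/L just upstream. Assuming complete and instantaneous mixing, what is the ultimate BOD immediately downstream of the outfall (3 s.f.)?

Flow-weighted mixing: C = (Q_r C_r + Q_w C_w)/(Q_r + Q_w)
= (14.1×4.63 + 0.832×57.5)/(14.1 + 0.832) = 113.1/14.93 = 7.576 mg/L.

7.58 mg/L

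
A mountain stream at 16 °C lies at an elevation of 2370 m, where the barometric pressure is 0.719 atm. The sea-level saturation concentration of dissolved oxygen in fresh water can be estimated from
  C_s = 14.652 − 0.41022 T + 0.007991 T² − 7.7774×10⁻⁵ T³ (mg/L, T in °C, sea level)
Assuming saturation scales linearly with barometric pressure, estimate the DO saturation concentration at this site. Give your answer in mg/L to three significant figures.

C_s ≈ 7.06 mg/L

At sea level: C_s = 14.652 − 0.41022×16 + 0.007991×16² − 7.7774×10⁻⁵×16³ = 9.816 mg/L.
Pressure correction: C_s' = 9.816 × 0.719 = 7.057 mg/L.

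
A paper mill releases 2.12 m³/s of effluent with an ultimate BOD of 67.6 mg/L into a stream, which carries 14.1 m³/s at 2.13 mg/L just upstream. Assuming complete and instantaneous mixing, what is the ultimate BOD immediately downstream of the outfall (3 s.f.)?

Flow-weighted mixing: C = (Q_r C_r + Q_w C_w)/(Q_r + Q_w)
= (14.1×2.13 + 2.12×67.6)/(14.1 + 2.12) = 173.3/16.22 = 10.69 mg/L.

10.7 mg/L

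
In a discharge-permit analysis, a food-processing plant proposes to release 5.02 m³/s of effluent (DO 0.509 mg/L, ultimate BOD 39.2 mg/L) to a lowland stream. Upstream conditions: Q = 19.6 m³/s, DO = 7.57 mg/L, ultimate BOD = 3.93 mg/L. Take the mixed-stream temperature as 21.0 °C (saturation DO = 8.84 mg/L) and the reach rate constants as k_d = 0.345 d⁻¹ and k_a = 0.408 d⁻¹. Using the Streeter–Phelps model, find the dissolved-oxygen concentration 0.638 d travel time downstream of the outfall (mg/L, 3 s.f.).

Mixed DO = (19.6×7.57 + 5.02×0.509)/(19.6+5.02) = 150.9/24.62 = 6.130 mg/L.
Mixed L₀ = (19.6×3.93 + 5.02×39.2)/(24.62) = 273.8/24.62 = 11.12 mg/L.
Initial deficit D₀ = C_s − DO₀ = 8.84 − 6.130 = 2.710 mg/L.
D(0.638) = [0.345×11.12/(0.408−0.345)](e^(−0.345×0.638) − e^(−0.408×0.638)) + 2.710 e^(−0.408×0.638)
= 60.90 × (0.8024 − 0.7708) + 2.710 × 0.7708 = 4.014 mg/L.
DO = 8.84 − 4.014 = 4.826 mg/L.

DO ≈ 4.83 mg/L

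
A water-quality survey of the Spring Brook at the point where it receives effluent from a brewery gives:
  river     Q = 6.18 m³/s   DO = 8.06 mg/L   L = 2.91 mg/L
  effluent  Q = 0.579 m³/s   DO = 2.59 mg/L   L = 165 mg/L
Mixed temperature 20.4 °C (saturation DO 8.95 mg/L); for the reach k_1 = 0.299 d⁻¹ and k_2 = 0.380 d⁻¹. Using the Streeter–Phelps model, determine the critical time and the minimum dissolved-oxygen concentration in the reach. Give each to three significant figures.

Mixed DO = (6.18×8.06 + 0.579×2.59)/(6.18+0.579) = 51.31/6.759 = 7.591 mg/L.
Mixed L₀ = (6.18×2.91 + 0.579×165)/(6.759) = 113.5/6.759 = 16.80 mg/L.
Initial deficit D₀ = C_s − DO₀ = 8.95 − 7.591 = 1.359 mg/L.
t_c = (1/0.08100) ln[(0.380/0.299)(1 − 1.359×0.08100/(0.299×16.80))] = 12.35 × ln(1.243) = 2.686 d.
D_c = (0.299/0.380) × 16.80 × e^(−0.299×2.686) = 0.7868 × 16.80 × 0.4479 = 5.919 mg/L.
Minimum DO = 8.95 − 5.919 = 3.031 mg/L.

t_c ≈ 2.69 d; minimum DO ≈ 3.03 mg/L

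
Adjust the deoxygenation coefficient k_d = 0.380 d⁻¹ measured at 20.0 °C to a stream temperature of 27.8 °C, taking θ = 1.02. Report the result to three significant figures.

k_d ≈ 0.443 d⁻¹

k_d(T₂) = k_d(T₁) · θ^(T₂−T₁) = 0.380 × 1.02^(27.8−20.0)
= 0.380 × 1.02^7.80 = 0.380 × 1.167 = 0.4435 d⁻¹.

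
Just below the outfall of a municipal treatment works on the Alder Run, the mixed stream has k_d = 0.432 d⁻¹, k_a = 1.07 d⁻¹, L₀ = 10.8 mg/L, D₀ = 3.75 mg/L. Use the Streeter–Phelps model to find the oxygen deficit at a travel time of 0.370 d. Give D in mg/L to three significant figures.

k_d L₀/(k_a−k_d) = 0.432×10.8/(1.07−0.432) = 4.666/0.6380 = 7.313 mg/L.
e^(−k_d t) = e^(−0.432×0.3700) = 0.8523; e^(−k_a t) = e^(−1.07×0.3700) = 0.6731.
D = 7.313 × (0.8523 − 0.6731) + 3.75 × 0.6731 = 1.311 + 2.524 = 3.835 mg/L.

D ≈ 3.83 mg/L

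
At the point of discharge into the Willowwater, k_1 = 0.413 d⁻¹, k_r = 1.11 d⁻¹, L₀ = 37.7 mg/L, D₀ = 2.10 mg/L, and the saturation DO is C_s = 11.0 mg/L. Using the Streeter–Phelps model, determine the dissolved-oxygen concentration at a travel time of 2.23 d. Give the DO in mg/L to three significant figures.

DO ≈ 3.81 mg/L

k_1 L₀/(k_r−k_1) = 0.413×37.7/(1.11−0.413) = 15.57/0.6970 = 22.34 mg/L.
e^(−k_1 t) = e^(−0.413×2.230) = 0.3981; e^(−k_r t) = e^(−1.11×2.230) = 0.08414.
D = 22.34 × (0.3981 − 0.08414) + 2.10 × 0.08414 = 7.014 + 0.1767 = 7.191 mg/L.
DO = C_s − D = 11.0 − 7.191 = 3.809 mg/L.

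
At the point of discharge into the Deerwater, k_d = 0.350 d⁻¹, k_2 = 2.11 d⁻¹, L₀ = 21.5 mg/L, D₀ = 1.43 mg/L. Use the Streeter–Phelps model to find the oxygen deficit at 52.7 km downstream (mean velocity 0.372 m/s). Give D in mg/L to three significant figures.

Travel time t = x/v = 52.7 km / (0.372 m/s) = 52700 m / 0.372 m/s = 141700 s = 1.640 d.
k_d L₀/(k_2−k_d) = 0.350×21.5/(2.11−0.350) = 7.525/1.760 = 4.276 mg/L.
e^(−k_d t) = e^(−0.350×1.640) = 0.5633; e^(−k_2 t) = e^(−2.11×1.640) = 0.03144.
D = 4.276 × (0.5633 − 0.03144) + 1.43 × 0.03144 = 2.274 + 0.04496 = 2.319 mg/L.

D ≈ 2.32 mg/L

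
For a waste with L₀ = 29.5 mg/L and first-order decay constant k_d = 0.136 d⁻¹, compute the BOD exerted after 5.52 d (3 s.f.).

y ≈ 15.6 mg/L

y_t = L₀(1 − e^(−k_d t)) = 29.5 × (1 − e^(−0.136×5.52))
= 29.5 × (1 − 0.4720) = 29.5 × 0.5280 = 15.58 mg/L.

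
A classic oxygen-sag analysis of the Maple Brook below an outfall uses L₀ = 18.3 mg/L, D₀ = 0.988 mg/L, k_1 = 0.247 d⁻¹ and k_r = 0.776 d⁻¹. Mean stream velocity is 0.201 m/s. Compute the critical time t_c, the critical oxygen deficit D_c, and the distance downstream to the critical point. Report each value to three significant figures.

t_c = [1/(k_r−k_1)] ln[(k_r/k_1)(1 − D₀(k_r−k_1)/(k_1 L₀))]
= [1/(0.776−0.247)] ln[(0.776/0.247)(1 − 0.988×0.5290/(0.247×18.3))]
= (1/0.5290) ln[3.142 × 0.8844] = 1.890 × ln(2.778) = 1.890 × 1.022 = 1.932 d.
L(t_c) = L₀ e^(−k_1 t_c) = 18.3 × 0.6206 = 11.36 mg/L, and at the critical point k_r D_c = k_1 L, so D_c = (0.247/0.776) × 11.36 = 3.615 mg/L.
x_c = v t_c = 0.201 m/s × 1.932 d × 86400 s/d = 33550 m ≈ 33.5 km.

t_c ≈ 1.93 d; D_c ≈ 3.61 mg/L; x_c ≈ 33.5 km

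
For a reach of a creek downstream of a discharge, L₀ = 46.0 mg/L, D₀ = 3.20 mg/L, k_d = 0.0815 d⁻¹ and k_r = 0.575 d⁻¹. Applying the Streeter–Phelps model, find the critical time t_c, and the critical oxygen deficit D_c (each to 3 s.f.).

At the critical point dD/dt = 0, so k_d L₀ e^(−k_d t) = k_r D. Substituting D(t) from the Streeter–Phelps equation and solving for t gives
t_c = ln[(k_r/k_d)(1 − D₀(k_r−k_d)/(k_d L₀))] / (k_r−k_d).
Here k_r−k_d = 0.4935 d⁻¹ and 1 − D₀(k_r−k_d)/(k_d L₀) = 1 − 3.20×0.4935/(0.0815×46.0) = 0.5788, so
t_c = ln(7.055 × 0.5788) / 0.4935 = 1.407 / 0.4935 = 2.851 d.
L(t_c) = L₀ e^(−k_d t_c) = 46.0 × 0.7927 = 36.46 mg/L, and at the critical point k_r D_c = k_d L, so D_c = (0.0815/0.575) × 36.46 = 5.168 mg/L.

t_c ≈ 2.85 d; D_c ≈ 5.17 mg/L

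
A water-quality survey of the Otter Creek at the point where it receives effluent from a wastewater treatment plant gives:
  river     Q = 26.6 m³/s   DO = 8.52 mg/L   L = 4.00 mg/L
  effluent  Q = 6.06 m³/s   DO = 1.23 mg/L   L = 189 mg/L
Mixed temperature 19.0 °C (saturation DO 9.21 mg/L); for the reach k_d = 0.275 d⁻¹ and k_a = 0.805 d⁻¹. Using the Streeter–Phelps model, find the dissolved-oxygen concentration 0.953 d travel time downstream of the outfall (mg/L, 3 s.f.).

Mixed DO = (26.6×8.52 + 6.06×1.23)/(26.6+6.06) = 234.1/32.66 = 7.167 mg/L.
Mixed L₀ = (26.6×4.00 + 6.06×189)/(32.66) = 1252/32.66 = 38.33 mg/L.
Initial deficit D₀ = C_s − DO₀ = 9.21 − 7.167 = 2.043 mg/L.
D(0.953) = [0.275×38.33/(0.805−0.275)](e^(−0.275×0.953) − e^(−0.805×0.953)) + 2.043 e^(−0.805×0.953)
= 19.89 × (0.7695 − 0.4643) + 2.043 × 0.4643 = 7.016 mg/L.
DO = 9.21 − 7.016 = 2.194 mg/L.

DO ≈ 2.19 mg/L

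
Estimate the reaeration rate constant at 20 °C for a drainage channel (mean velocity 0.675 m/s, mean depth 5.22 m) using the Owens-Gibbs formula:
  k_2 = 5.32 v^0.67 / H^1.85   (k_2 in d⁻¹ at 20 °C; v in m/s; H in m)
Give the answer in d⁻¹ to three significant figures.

k_2 ≈ 0.192 d⁻¹

k_2 = 5.32 × 0.675^0.67 / 5.22^1.85 = 5.32 × 0.7685 / 21.27 = 0.1922 d⁻¹.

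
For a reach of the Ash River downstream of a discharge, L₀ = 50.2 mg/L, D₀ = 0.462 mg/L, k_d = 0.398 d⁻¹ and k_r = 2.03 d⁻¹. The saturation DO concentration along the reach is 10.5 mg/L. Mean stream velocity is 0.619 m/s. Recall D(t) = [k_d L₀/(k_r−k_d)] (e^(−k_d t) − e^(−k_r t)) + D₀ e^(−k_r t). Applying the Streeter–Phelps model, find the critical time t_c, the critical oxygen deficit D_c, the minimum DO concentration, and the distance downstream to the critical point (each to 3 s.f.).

t_c ≈ 0.975 d; D_c ≈ 6.68 mg/L; min DO ≈ 3.82 mg/L; x_c ≈ 52.1 km

At the critical point dD/dt = 0, so k_d L₀ e^(−k_d t) = k_r D. Substituting D(t) from the Streeter–Phelps equation and solving for t gives
t_c = ln[(k_r/k_d)(1 − D₀(k_r−k_d)/(k_d L₀))] / (k_r−k_d).
Here k_r−k_d = 1.632 d⁻¹ and 1 − D₀(k_r−k_d)/(k_d L₀) = 1 − 0.462×1.632/(0.398×50.2) = 0.9623, so
t_c = ln(5.101 × 0.9623) / 1.632 = 1.591 / 1.632 = 0.9748 d.
D_c = (k_d/k_r) L₀ e^(−k_d t_c) = (0.398/2.03) × 50.2 × e^(−0.398×0.9748) = 0.1961 × 50.2 × 0.6784 = 6.677 mg/L.
Minimum DO = C_s − D_c = 10.5 − 6.677 = 3.823 mg/L.
x_c = v t_c = 0.619 m/s × 0.9748 d × 86400 s/d = 52130 m ≈ 52.1 km.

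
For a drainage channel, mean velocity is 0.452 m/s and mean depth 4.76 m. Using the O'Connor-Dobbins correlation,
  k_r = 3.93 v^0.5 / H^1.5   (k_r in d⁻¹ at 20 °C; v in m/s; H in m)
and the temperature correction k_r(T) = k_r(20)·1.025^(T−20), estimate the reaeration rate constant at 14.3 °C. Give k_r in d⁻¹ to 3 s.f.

k_r(20) = 3.93 × 0.452^0.5 / 4.76^1.5 = 3.93 × 0.6723 / 10.39 = 0.2544 d⁻¹.
k_r(14.3) = 0.2544 × 1.025^(14.3−20) = 0.2544 × 0.8687 = 0.2210 d⁻¹.

k_r ≈ 0.221 d⁻¹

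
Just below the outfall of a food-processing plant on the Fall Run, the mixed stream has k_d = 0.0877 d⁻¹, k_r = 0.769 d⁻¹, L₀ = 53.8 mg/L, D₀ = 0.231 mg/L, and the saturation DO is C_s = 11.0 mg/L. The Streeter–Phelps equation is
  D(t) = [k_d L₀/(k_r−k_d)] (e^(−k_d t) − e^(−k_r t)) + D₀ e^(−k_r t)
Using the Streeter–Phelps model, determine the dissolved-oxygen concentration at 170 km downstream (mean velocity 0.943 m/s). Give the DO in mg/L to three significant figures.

Travel time t = x/v = 170 km / (0.943 m/s) = 170000 m / 0.943 m/s = 180300 s = 2.087 d.
k_d L₀/(k_r−k_d) = 0.0877×53.8/(0.769−0.0877) = 4.718/0.6813 = 6.925 mg/L.
e^(−k_d t) = e^(−0.0877×2.087) = 0.8328; e^(−k_r t) = e^(−0.769×2.087) = 0.2010.
D = 6.925 × (0.8328 − 0.2010) + 0.231 × 0.2010 = 4.375 + 0.04643 = 4.422 mg/L.
DO = C_s − D = 11.0 − 4.422 = 6.578 mg/L.

DO ≈ 6.58 mg/L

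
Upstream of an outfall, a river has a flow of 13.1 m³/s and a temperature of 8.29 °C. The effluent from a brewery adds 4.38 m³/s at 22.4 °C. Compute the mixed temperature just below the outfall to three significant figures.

11.8 °C

Flow-weighted mixing: C = (Q_r C_r + Q_w C_w)/(Q_r + Q_w)
= (13.1×8.29 + 4.38×22.4)/(13.1 + 4.38) = 206.7/17.48 = 11.83 °C.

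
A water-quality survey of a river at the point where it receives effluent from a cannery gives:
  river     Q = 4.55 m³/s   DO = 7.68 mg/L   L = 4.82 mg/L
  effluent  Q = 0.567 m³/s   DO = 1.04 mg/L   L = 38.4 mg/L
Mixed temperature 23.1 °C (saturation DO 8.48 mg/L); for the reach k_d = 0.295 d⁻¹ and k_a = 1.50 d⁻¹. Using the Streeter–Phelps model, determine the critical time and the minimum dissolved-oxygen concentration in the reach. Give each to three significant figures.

t_c ≈ 0.249 d; minimum DO ≈ 6.92 mg/L

Mixed DO = (4.55×7.68 + 0.567×1.04)/(4.55+0.567) = 35.53/5.117 = 6.944 mg/L.
Mixed L₀ = (4.55×4.82 + 0.567×38.4)/(5.117) = 43.70/5.117 = 8.541 mg/L.
Initial deficit D₀ = C_s − DO₀ = 8.48 − 6.944 = 1.536 mg/L.
t_c = (1/1.205) ln[(1.50/0.295)(1 − 1.536×1.205/(0.295×8.541))] = 0.8299 × ln(1.350) = 0.2491 d.
D_c = (0.295/1.50) × 8.541 × e^(−0.295×0.2491) = 0.1967 × 8.541 × 0.9292 = 1.561 mg/L.
Minimum DO = 8.48 − 1.561 = 6.919 mg/L.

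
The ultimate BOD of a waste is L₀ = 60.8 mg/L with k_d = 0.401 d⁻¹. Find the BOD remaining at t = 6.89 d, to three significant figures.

L_t = L₀ e^(−k_d t) = 60.8 × e^(−0.401×6.89) = 60.8 × 0.06311 = 3.837 mg/L.

L ≈ 3.84 mg/L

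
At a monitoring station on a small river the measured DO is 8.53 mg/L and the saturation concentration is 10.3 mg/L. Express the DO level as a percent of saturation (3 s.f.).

% saturation = C/C_s × 100 = 8.53/10.3 × 100 = 82.8 %.

82.8 % saturation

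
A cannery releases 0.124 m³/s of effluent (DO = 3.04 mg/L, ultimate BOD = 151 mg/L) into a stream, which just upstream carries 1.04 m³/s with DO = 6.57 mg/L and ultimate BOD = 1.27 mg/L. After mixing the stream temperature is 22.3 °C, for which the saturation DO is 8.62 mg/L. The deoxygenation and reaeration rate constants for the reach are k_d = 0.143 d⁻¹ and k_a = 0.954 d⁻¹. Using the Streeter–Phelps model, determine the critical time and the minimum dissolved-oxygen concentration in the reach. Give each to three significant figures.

Mixed DO = (1.04×6.57 + 0.124×3.04)/(1.04+0.124) = 7.210/1.164 = 6.194 mg/L.
Mixed L₀ = (1.04×1.27 + 0.124×151)/(1.164) = 20.04/1.164 = 17.22 mg/L.
Initial deficit D₀ = C_s − DO₀ = 8.62 − 6.194 = 2.426 mg/L.
t_c = (1/0.8110) ln[(0.954/0.143)(1 − 2.426×0.8110/(0.143×17.22))] = 1.233 × ln(1.341) = 0.3619 d.
D_c = (0.143/0.954) × 17.22 × e^(−0.143×0.3619) = 0.1499 × 17.22 × 0.9496 = 2.451 mg/L.
Minimum DO = 8.62 − 2.451 = 6.169 mg/L.

t_c ≈ 0.362 d; minimum DO ≈ 6.17 mg/L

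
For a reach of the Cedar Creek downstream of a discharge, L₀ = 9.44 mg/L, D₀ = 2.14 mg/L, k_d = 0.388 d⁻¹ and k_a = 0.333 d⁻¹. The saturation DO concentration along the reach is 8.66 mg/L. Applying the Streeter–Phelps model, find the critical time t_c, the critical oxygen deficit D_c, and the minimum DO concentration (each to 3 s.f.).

t_c ≈ 2.20 d; D_c ≈ 4.68 mg/L; min DO ≈ 3.98 mg/L

At the critical point dD/dt = 0, so k_d L₀ e^(−k_d t) = k_a D. Substituting D(t) from the Streeter–Phelps equation and solving for t gives
t_c = ln[(k_a/k_d)(1 − D₀(k_a−k_d)/(k_d L₀))] / (k_a−k_d).
Here k_a−k_d = -0.05500 d⁻¹ and 1 − D₀(k_a−k_d)/(k_d L₀) = 1 − 2.14×-0.05500/(0.388×9.44) = 1.032, so
t_c = ln(0.8582 × 1.032) / -0.05500 = -0.1212 / -0.05500 = 2.204 d.
L(t_c) = L₀ e^(−k_d t_c) = 9.44 × 0.4252 = 4.014 mg/L, and at the critical point k_a D_c = k_d L, so D_c = (0.388/0.333) × 4.014 = 4.677 mg/L.
Minimum DO = C_s − D_c = 8.66 − 4.677 = 3.983 mg/L.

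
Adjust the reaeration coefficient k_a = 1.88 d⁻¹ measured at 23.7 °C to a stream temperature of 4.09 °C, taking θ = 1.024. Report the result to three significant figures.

k_a ≈ 1.18 d⁻¹

k_a(T₂) = k_a(T₁) · θ^(T₂−T₁) = 1.88 × 1.024^(4.09−23.7)
= 1.88 × 1.024^-19.6 = 1.88 × 0.6281 = 1.181 d⁻¹.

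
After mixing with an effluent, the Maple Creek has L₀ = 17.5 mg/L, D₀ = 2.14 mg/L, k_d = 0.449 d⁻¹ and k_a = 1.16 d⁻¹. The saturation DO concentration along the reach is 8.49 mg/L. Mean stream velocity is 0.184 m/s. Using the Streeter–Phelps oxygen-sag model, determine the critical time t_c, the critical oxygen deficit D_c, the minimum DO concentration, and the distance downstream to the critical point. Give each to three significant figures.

At the critical point dD/dt = 0, so k_d L₀ e^(−k_d t) = k_a D. Substituting D(t) from the Streeter–Phelps equation and solving for t gives
t_c = ln[(k_a/k_d)(1 − D₀(k_a−k_d)/(k_d L₀))] / (k_a−k_d).
Here k_a−k_d = 0.7110 d⁻¹ and 1 − D₀(k_a−k_d)/(k_d L₀) = 1 − 2.14×0.7110/(0.449×17.5) = 0.8064, so
t_c = ln(2.584 × 0.8064) / 0.7110 = 0.7339 / 0.7110 = 1.032 d.
D_c = (k_d/k_a) L₀ e^(−k_d t_c) = (0.449/1.16) × 17.5 × e^(−0.449×1.032) = 0.3871 × 17.5 × 0.6291 = 4.261 mg/L.
Minimum DO = C_s − D_c = 8.49 − 4.261 = 4.229 mg/L.
x_c = v t_c = 0.184 m/s × 1.032 d × 86400 s/d = 16410 m ≈ 16.4 km.

t_c ≈ 1.03 d; D_c ≈ 4.26 mg/L; min DO ≈ 4.23 mg/L; x_c ≈ 16.4 km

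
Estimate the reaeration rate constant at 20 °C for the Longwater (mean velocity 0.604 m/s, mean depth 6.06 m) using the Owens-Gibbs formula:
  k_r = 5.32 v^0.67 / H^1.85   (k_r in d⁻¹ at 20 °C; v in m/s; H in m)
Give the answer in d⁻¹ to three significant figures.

k_r = 5.32 × 0.604^0.67 / 6.06^1.85 = 5.32 × 0.7133 / 28.03 = 0.1354 d⁻¹.

k_r ≈ 0.135 d⁻¹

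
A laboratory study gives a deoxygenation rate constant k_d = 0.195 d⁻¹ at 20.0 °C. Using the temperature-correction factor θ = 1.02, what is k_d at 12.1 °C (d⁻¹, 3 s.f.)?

k_d(T₂) = k_d(T₁) · θ^(T₂−T₁) = 0.195 × 1.02^(12.1−20.0)
= 0.195 × 1.02^-7.90 = 0.195 × 0.8552 = 0.1668 d⁻¹.

k_d ≈ 0.167 d⁻¹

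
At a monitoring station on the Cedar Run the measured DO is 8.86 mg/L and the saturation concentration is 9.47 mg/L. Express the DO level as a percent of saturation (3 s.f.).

93.6 % saturation

% saturation = C/C_s × 100 = 8.86/9.47 × 100 = 93.6 %.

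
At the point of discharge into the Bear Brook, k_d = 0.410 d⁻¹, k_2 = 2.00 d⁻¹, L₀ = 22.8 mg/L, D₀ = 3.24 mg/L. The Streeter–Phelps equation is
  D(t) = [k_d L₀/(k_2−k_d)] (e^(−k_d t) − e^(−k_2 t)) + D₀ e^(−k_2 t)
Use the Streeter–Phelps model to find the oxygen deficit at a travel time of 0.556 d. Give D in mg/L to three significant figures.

k_d L₀/(k_2−k_d) = 0.410×22.8/(2.00−0.410) = 9.348/1.590 = 5.879 mg/L.
e^(−k_d t) = e^(−0.410×0.5560) = 0.7962; e^(−k_2 t) = e^(−2.00×0.5560) = 0.3289.
D = 5.879 × (0.7962 − 0.3289) + 3.24 × 0.3289 = 2.747 + 1.066 = 3.813 mg/L.

D ≈ 3.81 mg/L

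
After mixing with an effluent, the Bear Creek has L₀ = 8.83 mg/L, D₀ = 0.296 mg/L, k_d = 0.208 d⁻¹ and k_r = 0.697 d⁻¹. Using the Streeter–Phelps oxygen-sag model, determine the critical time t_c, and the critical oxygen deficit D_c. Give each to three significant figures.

At the critical point dD/dt = 0, so k_d L₀ e^(−k_d t) = k_r D. Substituting D(t) from the Streeter–Phelps equation and solving for t gives
t_c = ln[(k_r/k_d)(1 − D₀(k_r−k_d)/(k_d L₀))] / (k_r−k_d).
Here k_r−k_d = 0.4890 d⁻¹ and 1 − D₀(k_r−k_d)/(k_d L₀) = 1 − 0.296×0.4890/(0.208×8.83) = 0.9212, so
t_c = ln(3.351 × 0.9212) / 0.4890 = 1.127 / 0.4890 = 2.305 d.
D_c = (k_d/k_r) L₀ e^(−k_d t_c) = (0.208/0.697) × 8.83 × e^(−0.208×2.305) = 0.2984 × 8.83 × 0.6191 = 1.631 mg/L.

t_c ≈ 2.31 d; D_c ≈ 1.63 mg/L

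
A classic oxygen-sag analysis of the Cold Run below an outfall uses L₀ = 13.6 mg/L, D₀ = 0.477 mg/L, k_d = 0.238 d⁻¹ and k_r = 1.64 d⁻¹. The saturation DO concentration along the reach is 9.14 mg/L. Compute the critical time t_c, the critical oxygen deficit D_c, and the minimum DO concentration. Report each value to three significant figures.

At the critical point dD/dt = 0, so k_d L₀ e^(−k_d t) = k_r D. Substituting D(t) from the Streeter–Phelps equation and solving for t gives
t_c = ln[(k_r/k_d)(1 − D₀(k_r−k_d)/(k_d L₀))] / (k_r−k_d).
Here k_r−k_d = 1.402 d⁻¹ and 1 − D₀(k_r−k_d)/(k_d L₀) = 1 − 0.477×1.402/(0.238×13.6) = 0.7934, so
t_c = ln(6.891 × 0.7934) / 1.402 = 1.699 / 1.402 = 1.212 d.
L(t_c) = L₀ e^(−k_d t_c) = 13.6 × 0.7495 = 10.19 mg/L, and at the critical point k_r D_c = k_d L, so D_c = (0.238/1.64) × 10.19 = 1.479 mg/L.
Minimum DO = C_s − D_c = 9.14 − 1.479 = 7.661 mg/L.

t_c ≈ 1.21 d; D_c ≈ 1.48 mg/L; min DO ≈ 7.66 mg/L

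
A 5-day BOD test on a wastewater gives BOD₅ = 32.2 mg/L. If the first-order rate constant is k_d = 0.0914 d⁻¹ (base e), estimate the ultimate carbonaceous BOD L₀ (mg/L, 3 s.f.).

L₀ ≈ 87.8 mg/L

BOD₅ = L₀(1 − e^(−5k_d)) ⇒ L₀ = BOD₅ / (1 − e^(−5×0.0914))
= 32.2 / (1 − 0.6332) = 32.2 / 0.3668 = 87.78 mg/L.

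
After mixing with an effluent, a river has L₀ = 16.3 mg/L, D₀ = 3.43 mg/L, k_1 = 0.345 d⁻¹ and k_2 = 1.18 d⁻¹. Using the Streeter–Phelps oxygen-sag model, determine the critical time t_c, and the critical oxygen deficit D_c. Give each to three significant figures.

With k_2/k_1 = 3.420 and 1 − D₀(k_2−k_1)/(k_1 L₀) = 0.4907,
t_c = ln(3.420 × 0.4907) / (1.18 − 0.345) = ln(1.678) / 0.8350 = 0.5178/0.8350 = 0.6201 d.
L(t_c) = L₀ e^(−k_1 t_c) = 16.3 × 0.8074 = 13.16 mg/L, and at the critical point k_2 D_c = k_1 L, so D_c = (0.345/1.18) × 13.16 = 3.848 mg/L.

t_c ≈ 0.620 d; D_c ≈ 3.85 mg/L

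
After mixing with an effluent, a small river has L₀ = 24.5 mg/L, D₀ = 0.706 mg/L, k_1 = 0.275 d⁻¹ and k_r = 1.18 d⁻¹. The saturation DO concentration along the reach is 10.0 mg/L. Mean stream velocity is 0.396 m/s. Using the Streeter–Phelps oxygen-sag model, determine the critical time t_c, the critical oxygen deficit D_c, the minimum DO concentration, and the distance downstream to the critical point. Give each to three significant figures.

t_c ≈ 1.50 d; D_c ≈ 3.78 mg/L; min DO ≈ 6.22 mg/L; x_c ≈ 51.3 km

With k_r/k_1 = 4.291 and 1 − D₀(k_r−k_1)/(k_1 L₀) = 0.9052,
t_c = ln(4.291 × 0.9052) / (1.18 − 0.275) = ln(3.884) / 0.9050 = 1.357/0.9050 = 1.499 d.
D_c = (k_1/k_r) L₀ e^(−k_1 t_c) = (0.275/1.18) × 24.5 × e^(−0.275×1.499) = 0.2331 × 24.5 × 0.6621 = 3.781 mg/L.
Minimum DO = C_s − D_c = 10.0 − 3.781 = 6.219 mg/L.
x_c = v t_c = 0.396 m/s × 1.499 d × 86400 s/d = 51300 m ≈ 51.3 km.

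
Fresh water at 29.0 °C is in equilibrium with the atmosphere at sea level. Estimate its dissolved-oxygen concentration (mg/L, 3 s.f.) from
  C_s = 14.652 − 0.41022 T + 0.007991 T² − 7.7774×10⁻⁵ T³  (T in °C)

C_s = 14.652 − 0.41022×29.0 + 0.007991×29.0² − 7.7774×10⁻⁵×29.0³ = 7.579 mg/L.

C_s ≈ 7.58 mg/L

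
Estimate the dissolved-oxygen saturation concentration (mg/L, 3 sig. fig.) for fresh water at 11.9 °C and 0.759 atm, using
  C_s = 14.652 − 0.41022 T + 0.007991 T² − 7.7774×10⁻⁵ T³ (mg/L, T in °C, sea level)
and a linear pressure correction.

C_s ≈ 8.18 mg/L

At sea level: C_s = 14.652 − 0.41022×11.9 + 0.007991×11.9² − 7.7774×10⁻⁵×11.9³ = 10.77 mg/L.
Pressure correction: C_s' = 10.77 × 0.759 = 8.175 mg/L.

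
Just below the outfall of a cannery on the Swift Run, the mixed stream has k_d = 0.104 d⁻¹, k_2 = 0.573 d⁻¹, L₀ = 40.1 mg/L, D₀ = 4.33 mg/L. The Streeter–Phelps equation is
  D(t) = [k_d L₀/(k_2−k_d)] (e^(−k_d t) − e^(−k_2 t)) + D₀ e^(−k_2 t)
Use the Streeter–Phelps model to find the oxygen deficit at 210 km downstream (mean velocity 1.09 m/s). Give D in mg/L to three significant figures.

Travel time t = x/v = 210 km / (1.09 m/s) = 210000 m / 1.09 m/s = 192700 s = 2.230 d.
k_d L₀/(k_2−k_d) = 0.104×40.1/(0.573−0.104) = 4.170/0.4690 = 8.892 mg/L.
e^(−k_d t) = e^(−0.104×2.230) = 0.7930; e^(−k_2 t) = e^(−0.573×2.230) = 0.2787.
D = 8.892 × (0.7930 − 0.2787) + 4.33 × 0.2787 = 4.574 + 1.207 = 5.780 mg/L.

D ≈ 5.78 mg/L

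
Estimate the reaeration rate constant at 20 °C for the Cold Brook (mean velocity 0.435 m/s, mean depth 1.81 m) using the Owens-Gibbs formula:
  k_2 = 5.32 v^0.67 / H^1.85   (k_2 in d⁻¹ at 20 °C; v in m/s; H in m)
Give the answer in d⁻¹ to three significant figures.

k_2 = 5.32 × 0.435^0.67 / 1.81^1.85 = 5.32 × 0.5725 / 2.997 = 1.016 d⁻¹.

k_2 ≈ 1.02 d⁻¹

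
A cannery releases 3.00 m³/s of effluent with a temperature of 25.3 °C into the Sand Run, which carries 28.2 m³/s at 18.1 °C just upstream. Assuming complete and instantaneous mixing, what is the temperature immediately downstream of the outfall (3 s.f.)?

Flow-weighted mixing: C = (Q_r C_r + Q_w C_w)/(Q_r + Q_w)
= (28.2×18.1 + 3.00×25.3)/(28.2 + 3.00) = 586.3/31.20 = 18.79 °C.

18.8 °C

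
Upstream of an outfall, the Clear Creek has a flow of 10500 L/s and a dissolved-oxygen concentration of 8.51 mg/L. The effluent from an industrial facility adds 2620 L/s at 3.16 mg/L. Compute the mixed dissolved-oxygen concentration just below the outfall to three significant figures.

Flow-weighted mixing: C = (Q_r C_r + Q_w C_w)/(Q_r + Q_w)
= (10500×8.51 + 2620×3.16)/(10500 + 2620) = 97630/13120 = 7.442 mg/L.

7.44 mg/L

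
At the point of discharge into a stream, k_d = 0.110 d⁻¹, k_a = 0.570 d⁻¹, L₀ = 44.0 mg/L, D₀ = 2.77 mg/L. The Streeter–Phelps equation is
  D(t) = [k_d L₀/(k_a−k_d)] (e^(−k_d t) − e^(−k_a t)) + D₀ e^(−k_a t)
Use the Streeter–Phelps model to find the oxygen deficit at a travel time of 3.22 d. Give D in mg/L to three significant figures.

D ≈ 6.15 mg/L

k_d L₀/(k_a−k_d) = 0.110×44.0/(0.570−0.110) = 4.840/0.4600 = 10.52 mg/L.
e^(−k_d t) = e^(−0.110×3.220) = 0.7017; e^(−k_a t) = e^(−0.570×3.220) = 0.1595.
D = 10.52 × (0.7017 − 0.1595) + 2.77 × 0.1595 = 5.705 + 0.4420 = 6.147 mg/L.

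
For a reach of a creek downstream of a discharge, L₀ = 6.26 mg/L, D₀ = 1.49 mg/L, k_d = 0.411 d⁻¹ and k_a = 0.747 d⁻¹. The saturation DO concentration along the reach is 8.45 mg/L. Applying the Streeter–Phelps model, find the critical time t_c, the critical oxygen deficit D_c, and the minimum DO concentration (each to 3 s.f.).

t_c ≈ 1.13 d; D_c ≈ 2.16 mg/L; min DO ≈ 6.29 mg/L

t_c = [1/(k_a−k_d)] ln[(k_a/k_d)(1 − D₀(k_a−k_d)/(k_d L₀))]
= [1/(0.747−0.411)] ln[(0.747/0.411)(1 − 1.49×0.3360/(0.411×6.26))]
= (1/0.3360) ln[1.818 × 0.8054] = 2.976 × ln(1.464) = 2.976 × 0.3811 = 1.134 d.
D_c = (k_d/k_a) L₀ e^(−k_d t_c) = (0.411/0.747) × 6.26 × e^(−0.411×1.134) = 0.5502 × 6.26 × 0.6274 = 2.161 mg/L.
Minimum DO = C_s − D_c = 8.45 − 2.161 = 6.289 mg/L.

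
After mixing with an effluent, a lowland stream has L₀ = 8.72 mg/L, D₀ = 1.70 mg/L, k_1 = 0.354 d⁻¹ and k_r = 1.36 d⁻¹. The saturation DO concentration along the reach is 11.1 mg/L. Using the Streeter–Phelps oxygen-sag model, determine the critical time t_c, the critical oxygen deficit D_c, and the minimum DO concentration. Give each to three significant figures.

t_c ≈ 0.535 d; D_c ≈ 1.88 mg/L; min DO ≈ 9.22 mg/L

t_c = [1/(k_r−k_1)] ln[(k_r/k_1)(1 − D₀(k_r−k_1)/(k_1 L₀))]
= [1/(1.36−0.354)] ln[(1.36/0.354)(1 − 1.70×1.006/(0.354×8.72))]
= (1/1.006) ln[3.842 × 0.4460] = 0.9940 × ln(1.713) = 0.9940 × 0.5385 = 0.5352 d.
L(t_c) = L₀ e^(−k_1 t_c) = 8.72 × 0.8274 = 7.215 mg/L, and at the critical point k_r D_c = k_1 L, so D_c = (0.354/1.36) × 7.215 = 1.878 mg/L.
Minimum DO = C_s − D_c = 11.1 − 1.878 = 9.222 mg/L.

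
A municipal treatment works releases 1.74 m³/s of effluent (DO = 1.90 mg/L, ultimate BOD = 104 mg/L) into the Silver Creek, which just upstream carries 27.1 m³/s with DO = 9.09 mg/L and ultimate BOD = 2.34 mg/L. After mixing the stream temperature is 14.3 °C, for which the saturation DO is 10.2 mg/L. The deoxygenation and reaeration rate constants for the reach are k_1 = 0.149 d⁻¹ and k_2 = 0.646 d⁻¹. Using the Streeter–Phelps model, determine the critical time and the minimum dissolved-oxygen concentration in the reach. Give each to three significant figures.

t_c ≈ 1.07 d; minimum DO ≈ 8.53 mg/L

Mixed DO = (27.1×9.09 + 1.74×1.90)/(27.1+1.74) = 249.6/28.84 = 8.656 mg/L.
Mixed L₀ = (27.1×2.34 + 1.74×104)/(28.84) = 244.4/28.84 = 8.473 mg/L.
Initial deficit D₀ = C_s − DO₀ = 10.2 − 8.656 = 1.544 mg/L.
t_c = (1/0.4970) ln[(0.646/0.149)(1 − 1.544×0.4970/(0.149×8.473))] = 2.012 × ln(1.701) = 1.069 d.
D_c = (0.149/0.646) × 8.473 × e^(−0.149×1.069) = 0.2307 × 8.473 × 0.8528 = 1.667 mg/L.
Minimum DO = 10.2 − 1.667 = 8.533 mg/L.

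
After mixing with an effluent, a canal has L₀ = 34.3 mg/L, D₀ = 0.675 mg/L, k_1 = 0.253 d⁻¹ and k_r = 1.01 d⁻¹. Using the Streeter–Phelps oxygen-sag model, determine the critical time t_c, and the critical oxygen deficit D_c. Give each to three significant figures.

t_c ≈ 1.75 d; D_c ≈ 5.52 mg/L

At the critical point dD/dt = 0, so k_1 L₀ e^(−k_1 t) = k_r D. Substituting D(t) from the Streeter–Phelps equation and solving for t gives
t_c = ln[(k_r/k_1)(1 − D₀(k_r−k_1)/(k_1 L₀))] / (k_r−k_1).
Here k_r−k_1 = 0.7570 d⁻¹ and 1 − D₀(k_r−k_1)/(k_1 L₀) = 1 − 0.675×0.7570/(0.253×34.3) = 0.9411, so
t_c = ln(3.992 × 0.9411) / 0.7570 = 1.324 / 0.7570 = 1.749 d.
D_c = (k_1/k_r) L₀ e^(−k_1 t_c) = (0.253/1.01) × 34.3 × e^(−0.253×1.749) = 0.2505 × 34.3 × 0.6425 = 5.520 mg/L.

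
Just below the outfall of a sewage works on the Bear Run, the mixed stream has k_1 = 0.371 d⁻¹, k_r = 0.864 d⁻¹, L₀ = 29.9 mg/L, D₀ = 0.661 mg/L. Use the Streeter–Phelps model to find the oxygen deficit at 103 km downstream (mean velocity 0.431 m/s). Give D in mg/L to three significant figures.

D ≈ 6.06 mg/L

Travel time t = x/v = 103 km / (0.431 m/s) = 103000 m / 0.431 m/s = 239000 s = 2.766 d.
k_1 L₀/(k_r−k_1) = 0.371×29.9/(0.864−0.371) = 11.09/0.4930 = 22.50 mg/L.
e^(−k_1 t) = e^(−0.371×2.766) = 0.3584; e^(−k_r t) = e^(−0.864×2.766) = 0.09165.
D = 22.50 × (0.3584 − 0.09165) + 0.661 × 0.09165 = 6.002 + 0.06058 = 6.062 mg/L.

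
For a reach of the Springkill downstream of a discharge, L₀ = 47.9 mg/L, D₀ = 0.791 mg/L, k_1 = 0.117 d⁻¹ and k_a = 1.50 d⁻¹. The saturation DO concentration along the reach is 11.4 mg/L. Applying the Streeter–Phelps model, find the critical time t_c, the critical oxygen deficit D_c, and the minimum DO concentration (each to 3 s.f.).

At the critical point dD/dt = 0, so k_1 L₀ e^(−k_1 t) = k_a D. Substituting D(t) from the Streeter–Phelps equation and solving for t gives
t_c = ln[(k_a/k_1)(1 − D₀(k_a−k_1)/(k_1 L₀))] / (k_a−k_1).
Here k_a−k_1 = 1.383 d⁻¹ and 1 − D₀(k_a−k_1)/(k_1 L₀) = 1 − 0.791×1.383/(0.117×47.9) = 0.8048, so
t_c = ln(12.82 × 0.8048) / 1.383 = 2.334 / 1.383 = 1.688 d.
L(t_c) = L₀ e^(−k_1 t_c) = 47.9 × 0.8208 = 39.32 mg/L, and at the critical point k_a D_c = k_1 L, so D_c = (0.117/1.50) × 39.32 = 3.067 mg/L.
Minimum DO = C_s − D_c = 11.4 − 3.067 = 8.333 mg/L.

t_c ≈ 1.69 d; D_c ≈ 3.07 mg/L; min DO ≈ 8.33 mg/L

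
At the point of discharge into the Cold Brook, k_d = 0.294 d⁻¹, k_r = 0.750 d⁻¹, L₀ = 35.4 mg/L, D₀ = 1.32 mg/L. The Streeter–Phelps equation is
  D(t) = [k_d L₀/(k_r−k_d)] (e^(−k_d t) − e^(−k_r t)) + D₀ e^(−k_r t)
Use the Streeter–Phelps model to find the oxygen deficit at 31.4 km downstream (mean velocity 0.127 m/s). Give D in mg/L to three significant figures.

D ≈ 7.33 mg/L

Travel time t = x/v = 31.4 km / (0.127 m/s) = 31400 m / 0.127 m/s = 247200 s = 2.862 d.
k_d L₀/(k_r−k_d) = 0.294×35.4/(0.750−0.294) = 10.41/0.4560 = 22.82 mg/L.
e^(−k_d t) = e^(−0.294×2.862) = 0.4311; e^(−k_r t) = e^(−0.750×2.862) = 0.1169.
D = 22.82 × (0.4311 − 0.1169) + 1.32 × 0.1169 = 7.172 + 0.1543 = 7.326 mg/L.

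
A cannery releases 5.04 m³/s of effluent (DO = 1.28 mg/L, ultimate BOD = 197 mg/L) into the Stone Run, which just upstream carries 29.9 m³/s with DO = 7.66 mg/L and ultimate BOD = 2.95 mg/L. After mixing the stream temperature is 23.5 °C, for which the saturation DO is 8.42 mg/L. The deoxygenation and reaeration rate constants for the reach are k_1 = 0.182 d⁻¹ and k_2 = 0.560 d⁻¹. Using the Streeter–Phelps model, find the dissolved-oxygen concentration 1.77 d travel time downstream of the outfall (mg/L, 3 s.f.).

Mixed DO = (29.9×7.66 + 5.04×1.28)/(29.9+5.04) = 235.5/34.94 = 6.740 mg/L.
Mixed L₀ = (29.9×2.95 + 5.04×197)/(34.94) = 1081/34.94 = 30.94 mg/L.
Initial deficit D₀ = C_s − DO₀ = 8.42 − 6.740 = 1.680 mg/L.
D(1.77) = [0.182×30.94/(0.560−0.182)](e^(−0.182×1.77) − e^(−0.560×1.77)) + 1.680 e^(−0.560×1.77)
= 14.90 × (0.7246 − 0.3711) + 1.680 × 0.3711 = 5.889 mg/L.
DO = 8.42 − 5.889 = 2.531 mg/L.

DO ≈ 2.53 mg/L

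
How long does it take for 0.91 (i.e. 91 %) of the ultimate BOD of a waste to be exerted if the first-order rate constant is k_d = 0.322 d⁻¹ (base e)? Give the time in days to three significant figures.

y/L₀ = 1 − e^(−k_d t) = 0.91 ⇒ e^(−k_d t) = 0.0900
t = −ln(0.0900) / 0.322 = 2.408 / 0.322 = 7.478 d.

t ≈ 7.48 d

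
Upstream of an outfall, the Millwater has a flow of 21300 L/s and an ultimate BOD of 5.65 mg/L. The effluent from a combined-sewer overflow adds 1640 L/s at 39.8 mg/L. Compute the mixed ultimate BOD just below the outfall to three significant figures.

Flow-weighted mixing: C = (Q_r C_r + Q_w C_w)/(Q_r + Q_w)
= (21300×5.65 + 1640×39.8)/(21300 + 1640) = 185600/22940 = 8.091 mg/L.

8.09 mg/L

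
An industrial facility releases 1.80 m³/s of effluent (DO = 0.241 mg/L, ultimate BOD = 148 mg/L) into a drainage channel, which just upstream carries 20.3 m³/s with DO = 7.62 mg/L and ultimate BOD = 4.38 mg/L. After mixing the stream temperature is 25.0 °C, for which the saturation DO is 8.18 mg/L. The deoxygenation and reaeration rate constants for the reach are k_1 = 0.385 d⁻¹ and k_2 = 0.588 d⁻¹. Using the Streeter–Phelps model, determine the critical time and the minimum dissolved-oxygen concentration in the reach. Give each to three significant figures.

Mixed DO = (20.3×7.62 + 1.80×0.241)/(20.3+1.80) = 155.1/22.10 = 7.019 mg/L.
Mixed L₀ = (20.3×4.38 + 1.80×148)/(22.10) = 355.3/22.10 = 16.08 mg/L.
Initial deficit D₀ = C_s − DO₀ = 8.18 − 7.019 = 1.161 mg/L.
t_c = (1/0.2030) ln[(0.588/0.385)(1 − 1.161×0.2030/(0.385×16.08))] = 4.926 × ln(1.469) = 1.895 d.
D_c = (0.385/0.588) × 16.08 × e^(−0.385×1.895) = 0.6548 × 16.08 × 0.4821 = 5.075 mg/L.
Minimum DO = 8.18 − 5.075 = 3.105 mg/L.

t_c ≈ 1.89 d; minimum DO ≈ 3.10 mg/L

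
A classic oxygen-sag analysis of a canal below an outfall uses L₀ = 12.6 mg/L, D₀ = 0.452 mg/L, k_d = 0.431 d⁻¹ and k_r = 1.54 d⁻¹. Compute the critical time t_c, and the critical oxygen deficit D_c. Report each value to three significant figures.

With k_r/k_d = 3.573 and 1 − D₀(k_r−k_d)/(k_d L₀) = 0.9077,
t_c = ln(3.573 × 0.9077) / (1.54 − 0.431) = ln(3.243) / 1.109 = 1.177/1.109 = 1.061 d.
L(t_c) = L₀ e^(−k_d t_c) = 12.6 × 0.6330 = 7.976 mg/L, and at the critical point k_r D_c = k_d L, so D_c = (0.431/1.54) × 7.976 = 2.232 mg/L.

t_c ≈ 1.06 d; D_c ≈ 2.23 mg/L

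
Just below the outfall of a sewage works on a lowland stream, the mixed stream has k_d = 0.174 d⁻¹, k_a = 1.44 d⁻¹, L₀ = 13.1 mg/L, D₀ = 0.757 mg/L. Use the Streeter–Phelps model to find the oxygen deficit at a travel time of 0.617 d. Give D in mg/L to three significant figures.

D ≈ 1.19 mg/L

k_d L₀/(k_a−k_d) = 0.174×13.1/(1.44−0.174) = 2.279/1.266 = 1.800 mg/L.
e^(−k_d t) = e^(−0.174×0.6170) = 0.8982; e^(−k_a t) = e^(−1.44×0.6170) = 0.4113.
D = 1.800 × (0.8982 − 0.4113) + 0.757 × 0.4113 = 0.8767 + 0.3113 = 1.188 mg/L.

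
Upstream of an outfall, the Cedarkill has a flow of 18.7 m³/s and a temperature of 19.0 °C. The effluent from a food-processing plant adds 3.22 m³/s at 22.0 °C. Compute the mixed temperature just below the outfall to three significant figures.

Flow-weighted mixing: C = (Q_r C_r + Q_w C_w)/(Q_r + Q_w)
= (18.7×19.0 + 3.22×22.0)/(18.7 + 3.22) = 426.1/21.92 = 19.44 °C.

19.4 °C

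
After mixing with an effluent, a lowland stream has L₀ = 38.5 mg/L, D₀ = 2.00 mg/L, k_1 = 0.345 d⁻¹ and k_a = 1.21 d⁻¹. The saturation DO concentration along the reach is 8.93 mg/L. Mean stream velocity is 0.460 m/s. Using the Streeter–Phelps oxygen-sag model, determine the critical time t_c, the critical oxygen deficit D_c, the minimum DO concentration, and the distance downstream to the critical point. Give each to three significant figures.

With k_a/k_1 = 3.507 and 1 − D₀(k_a−k_1)/(k_1 L₀) = 0.8698,
t_c = ln(3.507 × 0.8698) / (1.21 − 0.345) = ln(3.050) / 0.8650 = 1.115/0.8650 = 1.289 d.
L(t_c) = L₀ e^(−k_1 t_c) = 38.5 × 0.6409 = 24.68 mg/L, and at the critical point k_a D_c = k_1 L, so D_c = (0.345/1.21) × 24.68 = 7.036 mg/L.
Minimum DO = C_s − D_c = 8.93 − 7.036 = 1.894 mg/L.
x_c = v t_c = 0.460 m/s × 1.289 d × 86400 s/d = 51240 m ≈ 51.2 km.

t_c ≈ 1.29 d; D_c ≈ 7.04 mg/L; min DO ≈ 1.89 mg/L; x_c ≈ 51.2 km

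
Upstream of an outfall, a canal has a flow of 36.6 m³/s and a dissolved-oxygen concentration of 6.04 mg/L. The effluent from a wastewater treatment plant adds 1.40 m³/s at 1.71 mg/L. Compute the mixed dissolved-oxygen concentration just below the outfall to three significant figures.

Flow-weighted mixing: C = (Q_r C_r + Q_w C_w)/(Q_r + Q_w)
= (36.6×6.04 + 1.40×1.71)/(36.6 + 1.40) = 223.5/38.00 = 5.880 mg/L.

5.88 mg/L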